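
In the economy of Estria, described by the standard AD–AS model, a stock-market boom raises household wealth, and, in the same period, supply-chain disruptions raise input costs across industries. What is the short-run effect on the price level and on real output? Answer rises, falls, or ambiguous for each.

Price level: rises; output: ambiguous

The first event is a positive demand shock: AD shifts right, which by itself pushes P up and Y up.
The second is an adverse supply shock: SRAS shifts left, which by itself pushes P up and Y down.
Both shocks push P up, so P rises. The two shocks push Y in opposite directions, so the effect on Y is ambiguous.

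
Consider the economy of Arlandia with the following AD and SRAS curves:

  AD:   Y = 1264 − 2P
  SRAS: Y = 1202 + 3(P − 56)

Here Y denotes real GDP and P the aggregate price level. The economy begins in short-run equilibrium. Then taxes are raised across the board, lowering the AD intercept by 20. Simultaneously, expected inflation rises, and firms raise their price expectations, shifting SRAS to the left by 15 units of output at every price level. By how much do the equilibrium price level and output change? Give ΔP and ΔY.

After both shocks: AD is Y = 1244 − 2P and SRAS is Y = 1019 + 3P.
Setting them equal: 225 = 5P, so P = 45.
Y = 1244 − 2·45 = 1154.
Initially P = 46, Y = 1172, so ΔP = -1 and ΔY = -18.

ΔP = -1, ΔY = -18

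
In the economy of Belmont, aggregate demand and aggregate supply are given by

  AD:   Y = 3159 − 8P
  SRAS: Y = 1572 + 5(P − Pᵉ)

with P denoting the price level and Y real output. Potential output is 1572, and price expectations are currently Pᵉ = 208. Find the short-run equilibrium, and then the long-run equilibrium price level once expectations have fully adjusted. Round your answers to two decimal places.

Short run: P = 202.08, Y = 1542.38. Long run: P = 198.38.

Short run: with Pᵉ = 208, SRAS is Y = 532 + 5P. Setting AD = SRAS gives 2627 = 13P, so P = 202.08 and Y = 3159 − 8P = 1542.38.
Output 1542.38 is below potential 1572, so over time expected prices fall and SRAS shifts right until Y returns to 1572.
Long run: Y = 1572 on the AD curve gives 1572 = 3159 − 8P, so P = 198.38.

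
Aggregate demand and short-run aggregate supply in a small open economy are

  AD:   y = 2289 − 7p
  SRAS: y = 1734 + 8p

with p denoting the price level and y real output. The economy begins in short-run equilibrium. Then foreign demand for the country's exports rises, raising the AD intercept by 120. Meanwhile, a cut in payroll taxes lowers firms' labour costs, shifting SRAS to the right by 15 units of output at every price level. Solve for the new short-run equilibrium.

p = 44, y = 2101

After both shocks: AD is y = 2409 − 7p and SRAS is y = 1749 + 8p.
Setting them equal: 660 = 15p, so p = 44.
y = 2409 − 7·44 = 2101.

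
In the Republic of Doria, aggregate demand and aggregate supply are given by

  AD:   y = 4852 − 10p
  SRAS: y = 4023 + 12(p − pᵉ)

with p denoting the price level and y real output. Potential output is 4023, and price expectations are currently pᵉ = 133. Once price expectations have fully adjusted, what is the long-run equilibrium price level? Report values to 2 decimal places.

Short run: with pᵉ = 133, SRAS is y = 2427 + 12p. Setting AD = SRAS gives 2425 = 22p, so p = 110.23 and y = 4852 − 10p = 3749.73.
Output 3749.73 is below potential 4023, so over time expected prices fall and SRAS shifts right until y returns to 4023.
Long run: y = 4023 on the AD curve gives 4023 = 4852 − 10p, so p = 82.90.

Long-run p = 82.90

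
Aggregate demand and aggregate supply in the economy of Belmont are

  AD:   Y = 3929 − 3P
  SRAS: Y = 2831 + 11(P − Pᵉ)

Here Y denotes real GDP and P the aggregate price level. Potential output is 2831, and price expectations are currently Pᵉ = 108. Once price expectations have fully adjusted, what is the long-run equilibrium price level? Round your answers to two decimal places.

Long-run P = 366.00

Short run: with Pᵉ = 108, SRAS is Y = 1643 + 11P. Setting AD = SRAS gives 2286 = 14P, so P = 163.29 and Y = 3929 − 3P = 3439.14.
Output 3439.14 is above potential 2831, so over time expected prices rise and SRAS shifts left until Y returns to 2831.
Long run: Y = 2831 on the AD curve gives 2831 = 3929 − 3P, so P = 366.00.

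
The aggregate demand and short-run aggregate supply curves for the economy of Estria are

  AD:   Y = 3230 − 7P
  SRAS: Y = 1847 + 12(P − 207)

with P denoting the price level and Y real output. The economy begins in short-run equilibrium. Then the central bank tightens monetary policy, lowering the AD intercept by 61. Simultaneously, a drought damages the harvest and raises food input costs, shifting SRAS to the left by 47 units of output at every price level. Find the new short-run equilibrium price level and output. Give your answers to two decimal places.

After both shocks: AD is Y = 3169 − 7P and SRAS is Y = 12P − 684.
Setting them equal: 3853 = 19P, so P = 202.79.
Substituting into AD, Y = 1749.47.

P = 202.79, Y = 1749.47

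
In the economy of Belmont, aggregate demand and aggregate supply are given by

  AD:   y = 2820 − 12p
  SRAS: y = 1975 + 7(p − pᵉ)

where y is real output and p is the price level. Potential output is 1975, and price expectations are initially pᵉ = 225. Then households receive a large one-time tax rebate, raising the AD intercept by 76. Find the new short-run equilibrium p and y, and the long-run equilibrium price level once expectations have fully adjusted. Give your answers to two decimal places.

AD shifts right: new AD is y = 2896 − 12p. With pᵉ = 225, SRAS is y = 400 + 7p.
Short run: 2896 − 12p = 400 + 7p gives 2496 = 19p, so p = 131.37 and y = 2896 − 12p = 1319.58.
y = 1319.58 is below potential 1975; expectations adjust and SRAS shifts right until y = 1975.
Long run: on the new AD curve, 1975 = 2896 − 12p gives p = 76.75.

Short run: p = 131.37, y = 1319.58. Long run: p = 76.75.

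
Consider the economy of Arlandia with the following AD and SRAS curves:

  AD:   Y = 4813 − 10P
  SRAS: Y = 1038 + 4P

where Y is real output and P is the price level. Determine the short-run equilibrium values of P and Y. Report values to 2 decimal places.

P = 269.64, Y = 2116.57

Set AD = SRAS: 4813 − 10P = 1038 + 4P, so 3775 = 14P and P = 269.64.
Substituting into AD, Y = 4813 − 10P = 2116.57.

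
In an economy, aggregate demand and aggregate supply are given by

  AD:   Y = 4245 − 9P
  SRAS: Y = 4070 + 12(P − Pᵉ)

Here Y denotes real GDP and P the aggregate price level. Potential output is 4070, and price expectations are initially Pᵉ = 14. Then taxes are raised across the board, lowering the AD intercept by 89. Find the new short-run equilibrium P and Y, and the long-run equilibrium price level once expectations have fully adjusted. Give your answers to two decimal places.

Short run: P = 12.10, Y = 4047.14. Long run: P = 9.56.

AD shifts left: new AD is Y = 4156 − 9P. With Pᵉ = 14, SRAS is Y = 3902 + 12P.
Short run: 4156 − 9P = 3902 + 12P gives 254 = 21P, so P = 12.10 and Y = 4156 − 9P = 4047.14.
Y = 4047.14 is below potential 4070; expectations adjust and SRAS shifts right until Y = 4070.
Long run: on the new AD curve, 4070 = 4156 − 9P gives P = 9.56.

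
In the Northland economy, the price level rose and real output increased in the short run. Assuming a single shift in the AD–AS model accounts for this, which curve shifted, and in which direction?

AD shifted right

P rose and Y rose. An AD shift moves P and Y in the same direction; an SRAS shift moves them in opposite directions.
Here P and Y moved in the same direction, so the AD curve shifted.
Since Y rose, AD shifted right.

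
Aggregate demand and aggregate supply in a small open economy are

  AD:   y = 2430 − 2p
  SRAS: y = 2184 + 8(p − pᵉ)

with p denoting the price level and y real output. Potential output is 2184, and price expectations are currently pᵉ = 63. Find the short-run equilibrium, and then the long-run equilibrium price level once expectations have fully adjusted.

Short run: p = 75, y = 2280. Long run: p = 123.

Short run: with pᵉ = 63, SRAS is y = 1680 + 8p. Setting AD = SRAS gives 750 = 10p, so p = 75 and y = 2430 − 2·75 = 2280.
Output 2280 is above potential 2184, so over time expected prices rise and SRAS shifts left until y returns to 2184.
Long run: y = 2184 on the AD curve gives 2184 = 2430 − 2p, so p = 123.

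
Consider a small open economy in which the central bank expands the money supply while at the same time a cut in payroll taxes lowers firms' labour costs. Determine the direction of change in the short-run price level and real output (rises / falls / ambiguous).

The first event is a positive demand shock: AD shifts right, which by itself pushes P up and Y up.
The second is a favourable supply shock: SRAS shifts right, which by itself pushes P down and Y up.
The two shocks push P in opposite directions, so the effect on P is ambiguous. Both shocks push Y up, so Y rises.

Price level: ambiguous; output: rises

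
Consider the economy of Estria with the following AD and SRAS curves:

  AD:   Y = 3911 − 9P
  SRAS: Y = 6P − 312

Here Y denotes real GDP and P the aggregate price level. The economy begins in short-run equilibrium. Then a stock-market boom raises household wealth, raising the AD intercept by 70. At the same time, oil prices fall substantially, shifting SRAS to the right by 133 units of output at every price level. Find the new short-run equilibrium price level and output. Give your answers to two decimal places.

After both shocks: AD is Y = 3981 − 9P and SRAS is Y = 6P − 179.
Setting them equal: 4160 = 15P, so P = 277.33.
Substituting into AD, Y = 1485.00.

P = 277.33, Y = 1485.00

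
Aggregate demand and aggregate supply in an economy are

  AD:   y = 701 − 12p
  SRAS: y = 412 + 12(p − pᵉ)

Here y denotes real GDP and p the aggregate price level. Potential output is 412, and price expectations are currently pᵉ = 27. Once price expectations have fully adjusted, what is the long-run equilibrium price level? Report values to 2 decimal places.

Short run: with pᵉ = 27, SRAS is y = 88 + 12p. Setting AD = SRAS gives 613 = 24p, so p = 25.54 and y = 701 − 12p = 394.50.
Output 394.50 is below potential 412, so over time expected prices fall and SRAS shifts right until y returns to 412.
Long run: y = 412 on the AD curve gives 412 = 701 − 12p, so p = 24.08.

Long-run p = 24.08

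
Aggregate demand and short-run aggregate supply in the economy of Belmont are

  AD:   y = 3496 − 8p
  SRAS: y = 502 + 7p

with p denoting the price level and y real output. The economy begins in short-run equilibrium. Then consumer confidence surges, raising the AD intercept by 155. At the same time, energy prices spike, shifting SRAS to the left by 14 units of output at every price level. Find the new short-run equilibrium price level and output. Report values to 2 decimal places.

p = 210.87, y = 1964.07

After both shocks: AD is y = 3651 − 8p and SRAS is y = 488 + 7p.
Setting them equal: 3163 = 15p, so p = 210.87.
Substituting into AD, y = 1964.07.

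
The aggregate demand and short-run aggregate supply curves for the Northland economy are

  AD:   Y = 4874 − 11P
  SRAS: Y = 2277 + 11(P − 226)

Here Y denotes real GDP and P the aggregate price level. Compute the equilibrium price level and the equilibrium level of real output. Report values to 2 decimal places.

Write SRAS as Y = 2277 + 11P − 2486 = 11P − 209.
Set AD = SRAS: 4874 − 11P = 11P − 209, so 5083 = 22P and P = 231.05.
Substituting into AD, Y = 4874 − 11P = 2332.50.

P = 231.05, Y = 2332.50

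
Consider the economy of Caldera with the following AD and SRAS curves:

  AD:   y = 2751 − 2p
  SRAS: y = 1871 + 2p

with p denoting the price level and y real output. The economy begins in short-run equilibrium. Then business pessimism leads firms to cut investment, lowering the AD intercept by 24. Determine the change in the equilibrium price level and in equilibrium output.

This is a negative demand shock: AD shifts left.
New AD: y = 2727 − 2p.
Set AD = SRAS: 2727 − 2p = 1871 + 2p, so 856 = 4p and p = 214.
y = 2727 − 2·214 = 2299.
Initially p = 220, y = 2311, so Δp = -6 and Δy = -12.

Δp = -6, Δy = -12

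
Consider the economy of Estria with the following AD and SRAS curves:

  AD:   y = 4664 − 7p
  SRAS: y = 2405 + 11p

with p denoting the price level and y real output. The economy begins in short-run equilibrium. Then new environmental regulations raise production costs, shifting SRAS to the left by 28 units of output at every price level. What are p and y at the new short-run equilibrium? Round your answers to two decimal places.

p = 127.06, y = 3774.61

This is a negative supply shock: SRAS shifts left.
New SRAS: y = 2377 + 11p.
Set AD = SRAS: 4664 − 7p = 2377 + 11p, so 2287 = 18p and p = 127.06.
Substituting into AD, y = 3774.61.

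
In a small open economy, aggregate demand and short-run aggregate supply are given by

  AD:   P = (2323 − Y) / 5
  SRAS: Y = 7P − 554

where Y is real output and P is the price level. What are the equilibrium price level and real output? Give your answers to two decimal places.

Rearrange AD to Y = 2323 − 5P.
Set AD = SRAS: 2323 − 5P = 7P − 554, so 2877 = 12P and P = 239.75.
Substituting into AD, Y = 2323 − 5P = 1124.25.

P = 239.75, Y = 1124.25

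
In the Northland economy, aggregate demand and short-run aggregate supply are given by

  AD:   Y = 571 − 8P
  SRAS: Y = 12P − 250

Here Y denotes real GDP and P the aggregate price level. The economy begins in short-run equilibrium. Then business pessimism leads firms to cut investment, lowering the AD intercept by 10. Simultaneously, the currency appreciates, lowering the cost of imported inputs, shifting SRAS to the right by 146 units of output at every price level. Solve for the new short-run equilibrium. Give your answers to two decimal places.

P = 33.25, Y = 295.00

After both shocks: AD is Y = 561 − 8P and SRAS is Y = 12P − 104.
Setting them equal: 665 = 20P, so P = 33.25.
Substituting into AD, Y = 295.00.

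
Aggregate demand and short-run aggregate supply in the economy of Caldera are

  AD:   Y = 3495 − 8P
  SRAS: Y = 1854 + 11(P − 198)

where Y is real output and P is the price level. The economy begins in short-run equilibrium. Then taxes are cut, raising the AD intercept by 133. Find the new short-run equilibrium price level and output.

P = 208, Y = 1964

This is a positive demand shock: AD shifts right.
New AD: Y = 3628 − 8P.
SRAS can be written Y = 11P − 324.
Set AD = SRAS: 3628 − 8P = 11P − 324, so 3952 = 19P and P = 208.
Y = 3628 − 8·208 = 1964.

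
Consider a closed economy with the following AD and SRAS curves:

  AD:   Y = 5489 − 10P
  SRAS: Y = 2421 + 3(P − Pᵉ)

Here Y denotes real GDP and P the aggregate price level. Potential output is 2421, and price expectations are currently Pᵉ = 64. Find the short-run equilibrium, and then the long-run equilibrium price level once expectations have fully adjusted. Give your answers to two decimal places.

Short run: P = 250.77, Y = 2981.31. Long run: P = 306.80.

Short run: with Pᵉ = 64, SRAS is Y = 2229 + 3P. Setting AD = SRAS gives 3260 = 13P, so P = 250.77 and Y = 5489 − 10P = 2981.31.
Output 2981.31 is above potential 2421, so over time expected prices rise and SRAS shifts left until Y returns to 2421.
Long run: Y = 2421 on the AD curve gives 2421 = 5489 − 10P, so P = 306.80.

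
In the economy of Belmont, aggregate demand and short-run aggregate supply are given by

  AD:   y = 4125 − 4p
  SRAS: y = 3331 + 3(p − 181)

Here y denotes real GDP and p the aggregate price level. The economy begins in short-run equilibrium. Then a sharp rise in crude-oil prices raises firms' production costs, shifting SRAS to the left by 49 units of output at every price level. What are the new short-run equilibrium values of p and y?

p = 198, y = 3333

This is a negative supply shock: SRAS shifts left.
New SRAS: y = 2739 + 3p.
Set AD = SRAS: 4125 − 4p = 2739 + 3p, so 1386 = 7p and p = 198.
y = 4125 − 4·198 = 3333.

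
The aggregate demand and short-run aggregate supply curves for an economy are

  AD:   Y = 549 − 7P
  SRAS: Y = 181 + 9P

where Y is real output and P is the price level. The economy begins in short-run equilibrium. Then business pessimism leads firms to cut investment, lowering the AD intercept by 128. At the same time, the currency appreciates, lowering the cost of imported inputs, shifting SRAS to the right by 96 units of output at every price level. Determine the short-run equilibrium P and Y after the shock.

P = 9, Y = 358

After both shocks: AD is Y = 421 − 7P and SRAS is Y = 277 + 9P.
Setting them equal: 144 = 16P, so P = 9.
Y = 421 − 7·9 = 358.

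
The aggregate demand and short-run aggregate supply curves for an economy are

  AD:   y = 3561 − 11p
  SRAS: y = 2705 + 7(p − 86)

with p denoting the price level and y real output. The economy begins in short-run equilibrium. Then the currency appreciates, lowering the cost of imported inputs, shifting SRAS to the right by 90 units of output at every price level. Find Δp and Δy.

This is a positive supply shock: SRAS shifts right.
New SRAS: y = 2193 + 7p.
Set AD = SRAS: 3561 − 11p = 2193 + 7p, so 1368 = 18p and p = 76.
y = 3561 − 11·76 = 2725.
Initially p = 81, y = 2670, so Δp = -5 and Δy = +55.

Δp = -5, Δy = +55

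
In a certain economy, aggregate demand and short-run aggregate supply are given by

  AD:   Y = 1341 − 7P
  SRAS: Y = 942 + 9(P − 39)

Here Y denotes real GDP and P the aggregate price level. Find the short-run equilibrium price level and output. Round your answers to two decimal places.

P = 46.88, Y = 1012.88

Write SRAS as Y = 942 + 9P − 351 = 591 + 9P.
Set AD = SRAS: 1341 − 7P = 591 + 9P, so 750 = 16P and P = 46.88.
Substituting into AD, Y = 1341 − 7P = 1012.88.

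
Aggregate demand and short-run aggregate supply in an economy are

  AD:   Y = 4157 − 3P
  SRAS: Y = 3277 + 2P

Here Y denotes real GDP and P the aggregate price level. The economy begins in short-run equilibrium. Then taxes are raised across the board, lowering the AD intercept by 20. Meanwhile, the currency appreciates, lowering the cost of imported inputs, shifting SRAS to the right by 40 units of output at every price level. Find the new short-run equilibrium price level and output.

After both shocks: AD is Y = 4137 − 3P and SRAS is Y = 3317 + 2P.
Setting them equal: 820 = 5P, so P = 164.
Y = 4137 − 3·164 = 3645.

P = 164, Y = 3645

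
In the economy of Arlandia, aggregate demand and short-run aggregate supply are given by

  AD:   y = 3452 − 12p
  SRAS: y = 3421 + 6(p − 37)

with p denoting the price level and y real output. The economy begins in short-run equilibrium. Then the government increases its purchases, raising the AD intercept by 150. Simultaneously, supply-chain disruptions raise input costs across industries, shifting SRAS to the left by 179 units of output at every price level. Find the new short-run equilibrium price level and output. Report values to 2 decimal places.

p = 32.33, y = 3214.00

After both shocks: AD is y = 3602 − 12p and SRAS is y = 3020 + 6p.
Setting them equal: 582 = 18p, so p = 32.33.
Substituting into AD, y = 3214.00.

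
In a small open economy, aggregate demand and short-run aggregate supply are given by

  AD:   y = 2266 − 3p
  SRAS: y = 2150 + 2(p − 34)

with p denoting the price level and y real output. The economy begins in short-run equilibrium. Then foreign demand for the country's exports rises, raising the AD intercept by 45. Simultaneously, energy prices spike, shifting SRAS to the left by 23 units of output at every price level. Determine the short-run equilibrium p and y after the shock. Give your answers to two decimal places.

After both shocks: AD is y = 2311 − 3p and SRAS is y = 2059 + 2p.
Setting them equal: 252 = 5p, so p = 50.40.
Substituting into AD, y = 2159.80.

p = 50.40, y = 2159.80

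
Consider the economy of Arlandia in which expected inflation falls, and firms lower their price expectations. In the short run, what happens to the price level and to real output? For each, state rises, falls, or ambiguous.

Price level: falls; output: rises

This is a favourable supply shock: SRAS shifts right.
Moving along the downward-sloping AD curve, P falls and Y rises.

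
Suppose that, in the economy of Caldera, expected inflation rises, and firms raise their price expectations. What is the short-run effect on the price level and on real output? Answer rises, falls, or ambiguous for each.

Price level: rises; output: falls

This is an adverse supply shock: SRAS shifts left.
Moving along the downward-sloping AD curve, P rises and Y falls.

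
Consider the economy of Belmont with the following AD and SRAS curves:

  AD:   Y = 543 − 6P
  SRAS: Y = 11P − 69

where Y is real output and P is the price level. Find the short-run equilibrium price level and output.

P = 36, Y = 327

Set AD = SRAS: 543 − 6P = 11P − 69, so 612 = 17P and P = 36.
Then Y = 543 − 6·36 = 327.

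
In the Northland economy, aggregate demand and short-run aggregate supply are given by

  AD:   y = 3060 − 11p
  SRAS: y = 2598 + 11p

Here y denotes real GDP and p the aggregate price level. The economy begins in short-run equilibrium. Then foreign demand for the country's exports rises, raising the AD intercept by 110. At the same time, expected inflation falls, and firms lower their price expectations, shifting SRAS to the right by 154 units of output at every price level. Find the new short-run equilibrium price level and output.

p = 19, y = 2961

After both shocks: AD is y = 3170 − 11p and SRAS is y = 2752 + 11p.
Setting them equal: 418 = 22p, so p = 19.
y = 3170 − 11·19 = 2961.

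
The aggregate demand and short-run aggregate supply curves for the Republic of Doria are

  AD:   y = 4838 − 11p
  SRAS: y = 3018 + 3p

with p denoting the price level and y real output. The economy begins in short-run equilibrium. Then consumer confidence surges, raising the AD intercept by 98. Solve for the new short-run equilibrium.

This is a positive demand shock: AD shifts right.
New AD: y = 4936 − 11p.
Set AD = SRAS: 4936 − 11p = 3018 + 3p, so 1918 = 14p and p = 137.
y = 4936 − 11·137 = 3429.

p = 137, y = 3429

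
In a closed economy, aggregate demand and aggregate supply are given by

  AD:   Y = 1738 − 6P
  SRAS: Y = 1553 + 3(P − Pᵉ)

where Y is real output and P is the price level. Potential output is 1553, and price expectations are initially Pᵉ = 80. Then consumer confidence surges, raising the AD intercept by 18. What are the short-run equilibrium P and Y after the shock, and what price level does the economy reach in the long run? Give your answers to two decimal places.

AD shifts right: new AD is Y = 1756 − 6P. With Pᵉ = 80, SRAS is Y = 1313 + 3P.
Short run: 1756 − 6P = 1313 + 3P gives 443 = 9P, so P = 49.22 and Y = 1756 − 6P = 1460.67.
Y = 1460.67 is below potential 1553; expectations adjust and SRAS shifts right until Y = 1553.
Long run: on the new AD curve, 1553 = 1756 − 6P gives P = 33.83.

Short run: P = 49.22, Y = 1460.67. Long run: P = 33.83.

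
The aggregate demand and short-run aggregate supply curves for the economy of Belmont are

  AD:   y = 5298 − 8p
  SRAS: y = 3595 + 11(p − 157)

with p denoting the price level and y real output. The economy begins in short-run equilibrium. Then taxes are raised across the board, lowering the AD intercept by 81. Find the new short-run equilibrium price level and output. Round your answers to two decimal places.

p = 176.26, y = 3806.89

This is a negative demand shock: AD shifts left.
New AD: y = 5217 − 8p.
SRAS can be written y = 1868 + 11p.
Set AD = SRAS: 5217 − 8p = 1868 + 11p, so 3349 = 19p and p = 176.26.
Substituting into AD, y = 3806.89.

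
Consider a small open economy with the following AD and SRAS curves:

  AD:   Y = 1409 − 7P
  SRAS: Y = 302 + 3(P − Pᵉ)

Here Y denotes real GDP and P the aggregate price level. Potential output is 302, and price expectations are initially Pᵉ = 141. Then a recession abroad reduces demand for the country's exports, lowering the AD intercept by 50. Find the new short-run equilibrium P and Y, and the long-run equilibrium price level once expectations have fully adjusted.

Short run: P = 148, Y = 323. Long run: P = 151.

AD shifts left: new AD is Y = 1359 − 7P. With Pᵉ = 141, SRAS is Y = 3P − 121.
Short run: 1359 − 7P = 3P − 121 gives 1480 = 10P, so P = 148 and Y = 1359 − 7·148 = 323.
Y = 323 is above potential 302; expectations adjust and SRAS shifts left until Y = 302.
Long run: on the new AD curve, 302 = 1359 − 7P gives P = 151.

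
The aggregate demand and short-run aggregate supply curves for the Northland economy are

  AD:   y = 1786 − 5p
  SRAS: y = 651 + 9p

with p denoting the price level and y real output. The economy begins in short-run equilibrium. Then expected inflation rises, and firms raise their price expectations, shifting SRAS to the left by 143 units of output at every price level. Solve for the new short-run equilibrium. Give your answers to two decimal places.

p = 91.29, y = 1329.57

This is a negative supply shock: SRAS shifts left.
New SRAS: y = 508 + 9p.
Set AD = SRAS: 1786 − 5p = 508 + 9p, so 1278 = 14p and p = 91.29.
Substituting into AD, y = 1329.57.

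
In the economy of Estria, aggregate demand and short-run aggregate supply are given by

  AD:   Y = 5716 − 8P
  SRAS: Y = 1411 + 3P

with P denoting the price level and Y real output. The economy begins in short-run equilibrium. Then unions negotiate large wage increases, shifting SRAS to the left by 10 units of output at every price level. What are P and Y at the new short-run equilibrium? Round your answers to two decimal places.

This is a negative supply shock: SRAS shifts left.
New SRAS: Y = 1401 + 3P.
Set AD = SRAS: 5716 − 8P = 1401 + 3P, so 4315 = 11P and P = 392.27.
Substituting into AD, Y = 2577.82.

P = 392.27, Y = 2577.82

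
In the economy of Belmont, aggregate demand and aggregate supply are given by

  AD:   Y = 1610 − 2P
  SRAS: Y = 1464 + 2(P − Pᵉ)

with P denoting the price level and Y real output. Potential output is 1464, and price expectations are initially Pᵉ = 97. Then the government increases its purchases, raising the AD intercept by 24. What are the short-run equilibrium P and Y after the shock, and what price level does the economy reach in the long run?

Short run: P = 91, Y = 1452. Long run: P = 85.

AD shifts right: new AD is Y = 1634 − 2P. With Pᵉ = 97, SRAS is Y = 1270 + 2P.
Short run: 1634 − 2P = 1270 + 2P gives 364 = 4P, so P = 91 and Y = 1634 − 2·91 = 1452.
Y = 1452 is below potential 1464; expectations adjust and SRAS shifts right until Y = 1464.
Long run: on the new AD curve, 1464 = 1634 − 2P gives P = 85.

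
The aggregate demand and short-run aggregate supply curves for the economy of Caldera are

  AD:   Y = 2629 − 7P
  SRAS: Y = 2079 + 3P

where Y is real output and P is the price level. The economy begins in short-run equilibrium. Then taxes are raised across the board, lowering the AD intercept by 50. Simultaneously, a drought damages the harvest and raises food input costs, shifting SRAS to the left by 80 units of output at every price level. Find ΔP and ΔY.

ΔP = +3, ΔY = -71

After both shocks: AD is Y = 2579 − 7P and SRAS is Y = 1999 + 3P.
Setting them equal: 580 = 10P, so P = 58.
Y = 2579 − 7·58 = 2173.
Initially P = 55, Y = 2244, so ΔP = +3 and ΔY = -71.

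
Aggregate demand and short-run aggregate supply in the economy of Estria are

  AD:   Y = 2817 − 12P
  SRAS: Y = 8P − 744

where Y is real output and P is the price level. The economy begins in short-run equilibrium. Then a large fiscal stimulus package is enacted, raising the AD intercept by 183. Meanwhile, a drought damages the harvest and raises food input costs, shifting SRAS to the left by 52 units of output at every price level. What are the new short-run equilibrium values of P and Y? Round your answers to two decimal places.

P = 189.80, Y = 722.40

After both shocks: AD is Y = 3000 − 12P and SRAS is Y = 8P − 796.
Setting them equal: 3796 = 20P, so P = 189.80.
Substituting into AD, Y = 722.40.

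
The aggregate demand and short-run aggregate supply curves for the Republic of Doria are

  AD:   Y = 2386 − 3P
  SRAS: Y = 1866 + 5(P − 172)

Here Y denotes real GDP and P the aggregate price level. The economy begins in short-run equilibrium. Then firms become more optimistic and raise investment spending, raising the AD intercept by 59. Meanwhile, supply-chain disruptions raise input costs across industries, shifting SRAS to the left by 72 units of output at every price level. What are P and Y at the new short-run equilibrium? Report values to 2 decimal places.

P = 188.88, Y = 1878.38

After both shocks: AD is Y = 2445 − 3P and SRAS is Y = 934 + 5P.
Setting them equal: 1511 = 8P, so P = 188.88.
Substituting into AD, Y = 1878.38.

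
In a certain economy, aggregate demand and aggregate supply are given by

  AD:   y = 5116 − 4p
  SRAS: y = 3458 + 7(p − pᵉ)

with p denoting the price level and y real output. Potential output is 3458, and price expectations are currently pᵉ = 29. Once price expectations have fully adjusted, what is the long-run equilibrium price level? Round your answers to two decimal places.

Long-run p = 414.50

Short run: with pᵉ = 29, SRAS is y = 3255 + 7p. Setting AD = SRAS gives 1861 = 11p, so p = 169.18 and y = 5116 − 4p = 4439.27.
Output 4439.27 is above potential 3458, so over time expected prices rise and SRAS shifts left until y returns to 3458.
Long run: y = 3458 on the AD curve gives 3458 = 5116 − 4p, so p = 414.50.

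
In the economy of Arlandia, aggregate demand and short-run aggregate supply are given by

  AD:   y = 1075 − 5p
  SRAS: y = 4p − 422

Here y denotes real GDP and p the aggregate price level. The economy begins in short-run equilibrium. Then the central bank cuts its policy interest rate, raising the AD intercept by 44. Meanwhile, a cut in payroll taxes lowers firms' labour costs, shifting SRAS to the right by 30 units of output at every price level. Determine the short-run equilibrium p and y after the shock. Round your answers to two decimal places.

p = 167.89, y = 279.56

After both shocks: AD is y = 1119 − 5p and SRAS is y = 4p − 392.
Setting them equal: 1511 = 9p, so p = 167.89.
Substituting into AD, y = 279.56.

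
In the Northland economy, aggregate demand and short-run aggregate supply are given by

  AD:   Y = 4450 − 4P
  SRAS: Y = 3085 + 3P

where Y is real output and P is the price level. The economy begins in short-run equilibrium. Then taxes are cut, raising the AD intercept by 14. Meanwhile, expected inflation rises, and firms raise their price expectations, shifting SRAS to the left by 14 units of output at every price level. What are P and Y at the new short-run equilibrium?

After both shocks: AD is Y = 4464 − 4P and SRAS is Y = 3071 + 3P.
Setting them equal: 1393 = 7P, so P = 199.
Y = 4464 − 4·199 = 3668.

P = 199, Y = 3668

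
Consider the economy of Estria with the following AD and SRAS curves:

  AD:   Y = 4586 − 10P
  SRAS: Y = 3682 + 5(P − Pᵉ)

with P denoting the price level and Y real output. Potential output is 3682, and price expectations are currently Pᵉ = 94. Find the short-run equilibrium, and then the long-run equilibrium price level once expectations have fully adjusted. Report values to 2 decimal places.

Short run: with Pᵉ = 94, SRAS is Y = 3212 + 5P. Setting AD = SRAS gives 1374 = 15P, so P = 91.60 and Y = 4586 − 10P = 3670.00.
Output 3670.00 is below potential 3682, so over time expected prices fall and SRAS shifts right until Y returns to 3682.
Long run: Y = 3682 on the AD curve gives 3682 = 4586 − 10P, so P = 90.40.

Short run: P = 91.60, Y = 3670.00. Long run: P = 90.40.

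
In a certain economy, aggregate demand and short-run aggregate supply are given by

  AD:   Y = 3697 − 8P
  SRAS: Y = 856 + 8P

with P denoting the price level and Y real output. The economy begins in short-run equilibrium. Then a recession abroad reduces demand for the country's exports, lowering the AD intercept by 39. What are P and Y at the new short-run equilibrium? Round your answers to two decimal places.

This is a negative demand shock: AD shifts left.
New AD: Y = 3658 − 8P.
Set AD = SRAS: 3658 − 8P = 856 + 8P, so 2802 = 16P and P = 175.13.
Substituting into AD, Y = 2257.00.

P = 175.13, Y = 2257.00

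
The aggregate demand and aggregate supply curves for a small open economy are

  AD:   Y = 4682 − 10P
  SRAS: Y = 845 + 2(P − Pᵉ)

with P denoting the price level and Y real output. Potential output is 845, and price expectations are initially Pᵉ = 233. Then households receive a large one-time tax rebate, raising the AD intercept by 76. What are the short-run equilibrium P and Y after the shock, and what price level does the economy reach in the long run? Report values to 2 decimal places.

Short run: P = 364.92, Y = 1108.83. Long run: P = 391.30.

AD shifts right: new AD is Y = 4758 − 10P. With Pᵉ = 233, SRAS is Y = 379 + 2P.
Short run: 4758 − 10P = 379 + 2P gives 4379 = 12P, so P = 364.92 and Y = 4758 − 10P = 1108.83.
Y = 1108.83 is above potential 845; expectations adjust and SRAS shifts left until Y = 845.
Long run: on the new AD curve, 845 = 4758 − 10P gives P = 391.30.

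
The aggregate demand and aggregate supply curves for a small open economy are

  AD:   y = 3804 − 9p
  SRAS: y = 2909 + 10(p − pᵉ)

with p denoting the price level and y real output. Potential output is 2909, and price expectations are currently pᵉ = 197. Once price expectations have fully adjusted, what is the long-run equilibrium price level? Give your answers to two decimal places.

Short run: with pᵉ = 197, SRAS is y = 939 + 10p. Setting AD = SRAS gives 2865 = 19p, so p = 150.79 and y = 3804 − 9p = 2446.89.
Output 2446.89 is below potential 2909, so over time expected prices fall and SRAS shifts right until y returns to 2909.
Long run: y = 2909 on the AD curve gives 2909 = 3804 − 9p, so p = 99.44.

Long-run p = 99.44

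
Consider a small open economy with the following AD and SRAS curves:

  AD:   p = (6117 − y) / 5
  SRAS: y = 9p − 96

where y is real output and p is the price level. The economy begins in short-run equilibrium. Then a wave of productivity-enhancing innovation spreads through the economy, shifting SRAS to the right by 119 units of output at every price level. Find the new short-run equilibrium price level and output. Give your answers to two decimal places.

This is a positive supply shock: SRAS shifts right.
New SRAS: y = 23 + 9p.
Set AD = SRAS: 6117 − 5p = 23 + 9p, so 6094 = 14p and p = 435.29.
Substituting into AD, y = 3940.57.

p = 435.29, y = 3940.57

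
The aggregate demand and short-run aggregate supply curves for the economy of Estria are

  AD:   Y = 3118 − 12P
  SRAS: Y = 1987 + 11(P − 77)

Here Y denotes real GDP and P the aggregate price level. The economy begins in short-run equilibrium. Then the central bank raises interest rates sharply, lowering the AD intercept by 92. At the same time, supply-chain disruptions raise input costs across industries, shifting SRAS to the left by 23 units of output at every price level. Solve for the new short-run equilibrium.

P = 83, Y = 2030

After both shocks: AD is Y = 3026 − 12P and SRAS is Y = 1117 + 11P.
Setting them equal: 1909 = 23P, so P = 83.
Y = 3026 − 12·83 = 2030.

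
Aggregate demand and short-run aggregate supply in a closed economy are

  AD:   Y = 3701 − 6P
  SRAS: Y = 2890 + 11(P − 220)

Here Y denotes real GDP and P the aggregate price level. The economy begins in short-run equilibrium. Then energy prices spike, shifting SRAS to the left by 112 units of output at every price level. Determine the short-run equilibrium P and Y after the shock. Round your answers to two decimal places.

P = 196.65, Y = 2521.12

This is a negative supply shock: SRAS shifts left.
New SRAS: Y = 358 + 11P.
Set AD = SRAS: 3701 − 6P = 358 + 11P, so 3343 = 17P and P = 196.65.
Substituting into AD, Y = 2521.12.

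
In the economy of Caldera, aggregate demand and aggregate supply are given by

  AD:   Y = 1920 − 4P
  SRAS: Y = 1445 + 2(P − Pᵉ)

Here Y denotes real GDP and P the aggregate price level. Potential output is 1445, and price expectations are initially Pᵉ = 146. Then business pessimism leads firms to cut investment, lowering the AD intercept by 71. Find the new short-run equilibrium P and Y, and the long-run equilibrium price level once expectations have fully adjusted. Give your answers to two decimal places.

AD shifts left: new AD is Y = 1849 − 4P. With Pᵉ = 146, SRAS is Y = 1153 + 2P.
Short run: 1849 − 4P = 1153 + 2P gives 696 = 6P, so P = 116.00 and Y = 1849 − 4P = 1385.00.
Y = 1385.00 is below potential 1445; expectations adjust and SRAS shifts right until Y = 1445.
Long run: on the new AD curve, 1445 = 1849 − 4P gives P = 101.00.

Short run: P = 116.00, Y = 1385.00. Long run: P = 101.00.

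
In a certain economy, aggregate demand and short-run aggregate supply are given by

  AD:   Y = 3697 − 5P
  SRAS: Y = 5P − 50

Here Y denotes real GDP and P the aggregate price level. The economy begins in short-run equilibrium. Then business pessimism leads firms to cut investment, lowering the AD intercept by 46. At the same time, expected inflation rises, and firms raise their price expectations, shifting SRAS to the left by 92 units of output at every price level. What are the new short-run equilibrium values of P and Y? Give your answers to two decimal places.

P = 379.30, Y = 1754.50

After both shocks: AD is Y = 3651 − 5P and SRAS is Y = 5P − 142.
Setting them equal: 3793 = 10P, so P = 379.30.
Substituting into AD, Y = 1754.50.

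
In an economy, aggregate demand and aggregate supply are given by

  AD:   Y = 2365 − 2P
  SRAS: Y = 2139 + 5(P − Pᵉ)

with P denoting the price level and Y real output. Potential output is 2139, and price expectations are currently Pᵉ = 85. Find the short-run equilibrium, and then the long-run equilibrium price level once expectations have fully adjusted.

Short run: with Pᵉ = 85, SRAS is Y = 1714 + 5P. Setting AD = SRAS gives 651 = 7P, so P = 93 and Y = 2365 − 2·93 = 2179.
Output 2179 is above potential 2139, so over time expected prices rise and SRAS shifts left until Y returns to 2139.
Long run: Y = 2139 on the AD curve gives 2139 = 2365 − 2P, so P = 113.

Short run: P = 93, Y = 2179. Long run: P = 113.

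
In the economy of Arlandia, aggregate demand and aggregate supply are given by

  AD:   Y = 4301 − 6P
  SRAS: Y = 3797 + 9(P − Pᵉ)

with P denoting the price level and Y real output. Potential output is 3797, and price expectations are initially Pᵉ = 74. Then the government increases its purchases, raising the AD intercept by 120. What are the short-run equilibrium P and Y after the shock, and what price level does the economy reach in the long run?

AD shifts right: new AD is Y = 4421 − 6P. With Pᵉ = 74, SRAS is Y = 3131 + 9P.
Short run: 4421 − 6P = 3131 + 9P gives 1290 = 15P, so P = 86 and Y = 4421 − 6·86 = 3905.
Y = 3905 is above potential 3797; expectations adjust and SRAS shifts left until Y = 3797.
Long run: on the new AD curve, 3797 = 4421 − 6P gives P = 104.

Short run: P = 86, Y = 3905. Long run: P = 104.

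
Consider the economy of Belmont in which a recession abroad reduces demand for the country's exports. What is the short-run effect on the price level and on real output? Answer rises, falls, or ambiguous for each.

Price level: falls; output: falls

This is a negative demand shock: AD shifts left.
Moving along the upward-sloping SRAS curve, P falls and Y falls.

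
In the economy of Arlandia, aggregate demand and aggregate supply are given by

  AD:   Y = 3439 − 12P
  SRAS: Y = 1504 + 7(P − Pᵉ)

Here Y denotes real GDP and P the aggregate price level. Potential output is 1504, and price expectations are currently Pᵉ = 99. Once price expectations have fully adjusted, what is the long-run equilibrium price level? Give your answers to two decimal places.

Short run: with Pᵉ = 99, SRAS is Y = 811 + 7P. Setting AD = SRAS gives 2628 = 19P, so P = 138.32 and Y = 3439 − 12P = 1779.21.
Output 1779.21 is above potential 1504, so over time expected prices rise and SRAS shifts left until Y returns to 1504.
Long run: Y = 1504 on the AD curve gives 1504 = 3439 − 12P, so P = 161.25.

Long-run P = 161.25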